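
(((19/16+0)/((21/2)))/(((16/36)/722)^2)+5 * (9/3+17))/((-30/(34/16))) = -1136910241/53760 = -21147.88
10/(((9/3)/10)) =100/3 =33.33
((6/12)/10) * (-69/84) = -23/560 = -0.04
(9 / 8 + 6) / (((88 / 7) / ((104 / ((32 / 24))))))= 15561 / 352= 44.21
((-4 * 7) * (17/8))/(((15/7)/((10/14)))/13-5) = 1547/124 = 12.48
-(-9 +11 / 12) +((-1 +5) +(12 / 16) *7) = 52 / 3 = 17.33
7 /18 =0.39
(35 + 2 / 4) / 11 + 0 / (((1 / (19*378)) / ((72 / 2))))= 71 / 22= 3.23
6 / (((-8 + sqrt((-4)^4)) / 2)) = 3 / 2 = 1.50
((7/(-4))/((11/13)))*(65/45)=-1183/396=-2.99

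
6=6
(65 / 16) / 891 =65 / 14256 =0.00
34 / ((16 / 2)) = 17 / 4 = 4.25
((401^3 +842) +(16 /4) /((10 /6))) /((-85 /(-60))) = 3868922724 /85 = 45516737.93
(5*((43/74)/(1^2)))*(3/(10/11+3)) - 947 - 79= -75759/74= -1023.77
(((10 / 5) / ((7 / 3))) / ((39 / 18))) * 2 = 72 / 91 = 0.79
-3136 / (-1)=3136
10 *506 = 5060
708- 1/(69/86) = 48766/69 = 706.75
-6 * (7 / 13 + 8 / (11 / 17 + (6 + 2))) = -5594 / 637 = -8.78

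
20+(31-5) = 46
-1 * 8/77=-8/77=-0.10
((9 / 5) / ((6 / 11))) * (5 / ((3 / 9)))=99 / 2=49.50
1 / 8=0.12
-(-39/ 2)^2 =-1521/ 4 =-380.25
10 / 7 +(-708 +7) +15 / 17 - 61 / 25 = -2085859 / 2975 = -701.13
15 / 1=15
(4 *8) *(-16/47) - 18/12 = -1165/94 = -12.39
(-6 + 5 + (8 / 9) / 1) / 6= -1 / 54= -0.02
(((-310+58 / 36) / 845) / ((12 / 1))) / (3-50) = 427 / 659880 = 0.00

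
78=78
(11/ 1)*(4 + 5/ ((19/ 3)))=1001/ 19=52.68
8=8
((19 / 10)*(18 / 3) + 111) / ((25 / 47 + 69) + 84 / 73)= 524943 / 303140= 1.73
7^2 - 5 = 44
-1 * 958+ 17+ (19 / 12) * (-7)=-11425 / 12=-952.08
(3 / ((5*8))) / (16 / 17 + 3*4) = 51 / 8800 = 0.01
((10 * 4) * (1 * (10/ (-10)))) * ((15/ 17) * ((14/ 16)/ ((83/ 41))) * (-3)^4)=-1743525/ 1411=-1235.67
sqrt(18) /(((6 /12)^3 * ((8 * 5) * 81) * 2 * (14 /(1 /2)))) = sqrt(2) /7560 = 0.00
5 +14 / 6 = 22 / 3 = 7.33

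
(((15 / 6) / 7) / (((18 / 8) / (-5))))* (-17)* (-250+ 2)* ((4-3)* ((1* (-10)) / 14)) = 1054000 / 441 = 2390.02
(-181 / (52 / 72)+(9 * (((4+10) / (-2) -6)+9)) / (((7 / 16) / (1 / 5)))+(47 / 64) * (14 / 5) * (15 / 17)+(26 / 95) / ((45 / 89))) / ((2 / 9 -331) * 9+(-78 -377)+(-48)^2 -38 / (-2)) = 56021932229 / 234697226400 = 0.24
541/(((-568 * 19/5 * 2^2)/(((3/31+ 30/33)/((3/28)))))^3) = -936017046967625/1345651844822056797696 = -0.00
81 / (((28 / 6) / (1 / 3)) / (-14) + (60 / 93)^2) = -25947 / 187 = -138.75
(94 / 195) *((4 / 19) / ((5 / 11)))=4136 / 18525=0.22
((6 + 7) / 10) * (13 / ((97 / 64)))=5408 / 485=11.15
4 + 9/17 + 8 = 213/17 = 12.53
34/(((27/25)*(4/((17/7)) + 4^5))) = 7225/235386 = 0.03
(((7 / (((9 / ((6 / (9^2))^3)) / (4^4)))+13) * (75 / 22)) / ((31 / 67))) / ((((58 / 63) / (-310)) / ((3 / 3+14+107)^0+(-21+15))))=679243026875 / 4185918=162268.59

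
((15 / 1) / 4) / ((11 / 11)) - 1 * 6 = -9 / 4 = -2.25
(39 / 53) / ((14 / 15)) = 585 / 742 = 0.79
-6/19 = -0.32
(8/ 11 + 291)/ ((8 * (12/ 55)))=16045/ 96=167.14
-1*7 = -7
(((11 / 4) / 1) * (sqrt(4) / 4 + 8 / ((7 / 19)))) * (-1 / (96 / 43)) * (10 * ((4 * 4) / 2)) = -735515 / 336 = -2189.03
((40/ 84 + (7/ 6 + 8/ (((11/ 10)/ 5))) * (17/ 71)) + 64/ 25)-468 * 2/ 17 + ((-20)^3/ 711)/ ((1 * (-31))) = -4370770553803/ 102423424950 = -42.67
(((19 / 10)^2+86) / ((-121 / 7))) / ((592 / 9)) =-564543 / 7163200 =-0.08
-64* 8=-512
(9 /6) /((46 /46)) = 3 /2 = 1.50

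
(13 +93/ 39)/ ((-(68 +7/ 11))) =-0.22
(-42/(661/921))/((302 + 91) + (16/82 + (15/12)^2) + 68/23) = -194544672/1322156657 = -0.15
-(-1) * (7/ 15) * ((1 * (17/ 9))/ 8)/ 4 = 0.03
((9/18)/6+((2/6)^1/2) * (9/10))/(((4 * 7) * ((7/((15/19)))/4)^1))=1/266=0.00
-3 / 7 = -0.43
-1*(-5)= 5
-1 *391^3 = -59776471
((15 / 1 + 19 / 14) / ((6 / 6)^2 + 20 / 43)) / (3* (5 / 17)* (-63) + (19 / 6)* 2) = -167399 / 738528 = -0.23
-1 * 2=-2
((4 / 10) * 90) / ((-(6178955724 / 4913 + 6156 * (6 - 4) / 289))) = -4913 / 171643473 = -0.00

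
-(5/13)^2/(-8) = 25/1352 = 0.02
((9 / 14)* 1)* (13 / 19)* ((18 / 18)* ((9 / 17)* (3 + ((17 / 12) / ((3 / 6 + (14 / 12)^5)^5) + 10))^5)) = 44203272224297586296483196704707197319042870725358435923854509306664057669436220612278563875581767487367845487179129 / 509176423726914586738760029225909443299921194745346264175673806517289887612735370814936035977005958557128906250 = 86813.27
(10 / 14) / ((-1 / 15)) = -75 / 7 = -10.71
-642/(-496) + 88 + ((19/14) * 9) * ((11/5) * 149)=4093.14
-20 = -20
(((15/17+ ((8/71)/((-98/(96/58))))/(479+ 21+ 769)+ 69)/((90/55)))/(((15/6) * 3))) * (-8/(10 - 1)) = -4461613006048/881491224915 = -5.06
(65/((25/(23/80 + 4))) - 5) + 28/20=3019/400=7.55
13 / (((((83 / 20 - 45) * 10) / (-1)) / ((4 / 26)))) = 4 / 817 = 0.00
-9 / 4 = -2.25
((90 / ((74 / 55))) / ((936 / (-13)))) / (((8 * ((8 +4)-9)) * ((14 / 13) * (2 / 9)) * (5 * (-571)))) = 0.00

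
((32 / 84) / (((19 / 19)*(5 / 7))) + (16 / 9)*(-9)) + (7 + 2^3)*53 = 11693 / 15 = 779.53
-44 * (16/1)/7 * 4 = -2816/7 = -402.29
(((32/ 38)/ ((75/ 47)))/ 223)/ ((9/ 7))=5264/ 2859975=0.00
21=21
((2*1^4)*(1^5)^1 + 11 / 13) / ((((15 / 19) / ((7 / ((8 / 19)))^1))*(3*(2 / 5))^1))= 93499 / 1872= 49.95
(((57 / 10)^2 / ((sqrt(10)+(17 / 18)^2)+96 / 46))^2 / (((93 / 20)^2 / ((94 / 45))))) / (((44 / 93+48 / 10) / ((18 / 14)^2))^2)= 2631424776142544757650388654 / 17636987042277818269845245-830647509891667678509504624* sqrt(10) / 17636987042277818269845245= 0.27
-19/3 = -6.33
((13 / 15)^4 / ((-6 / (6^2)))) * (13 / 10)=-371293 / 84375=-4.40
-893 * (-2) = 1786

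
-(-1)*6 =6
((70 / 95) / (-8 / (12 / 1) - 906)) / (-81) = 0.00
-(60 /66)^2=-100 /121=-0.83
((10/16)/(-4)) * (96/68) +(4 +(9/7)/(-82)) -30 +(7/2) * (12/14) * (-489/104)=-20470195/507416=-40.34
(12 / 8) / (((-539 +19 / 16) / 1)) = -24 / 8605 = -0.00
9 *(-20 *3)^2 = 32400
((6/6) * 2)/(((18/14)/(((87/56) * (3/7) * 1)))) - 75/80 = 11/112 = 0.10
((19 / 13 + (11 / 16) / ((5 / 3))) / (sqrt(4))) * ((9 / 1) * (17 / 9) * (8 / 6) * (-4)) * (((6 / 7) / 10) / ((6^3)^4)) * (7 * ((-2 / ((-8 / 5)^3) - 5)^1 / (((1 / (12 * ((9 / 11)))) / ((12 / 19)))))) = 231931 / 354018263040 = 0.00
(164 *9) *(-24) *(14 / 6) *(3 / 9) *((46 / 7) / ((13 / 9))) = -1629504 / 13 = -125346.46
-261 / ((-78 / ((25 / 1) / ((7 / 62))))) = 67425 / 91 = 740.93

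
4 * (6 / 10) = 12 / 5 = 2.40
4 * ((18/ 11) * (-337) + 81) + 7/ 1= -20623/ 11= -1874.82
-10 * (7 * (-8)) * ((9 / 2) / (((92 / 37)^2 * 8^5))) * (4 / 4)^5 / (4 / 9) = 0.03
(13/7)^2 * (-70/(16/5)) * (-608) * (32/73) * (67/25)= 27537536/511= 53889.50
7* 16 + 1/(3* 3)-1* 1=1000/9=111.11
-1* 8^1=-8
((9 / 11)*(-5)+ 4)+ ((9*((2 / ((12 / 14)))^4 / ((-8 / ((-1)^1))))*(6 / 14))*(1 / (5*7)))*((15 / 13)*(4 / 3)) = 461 / 858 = 0.54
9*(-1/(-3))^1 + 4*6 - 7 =20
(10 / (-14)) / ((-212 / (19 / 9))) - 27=-360517 / 13356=-26.99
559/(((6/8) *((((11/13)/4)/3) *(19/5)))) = 581360/209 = 2781.63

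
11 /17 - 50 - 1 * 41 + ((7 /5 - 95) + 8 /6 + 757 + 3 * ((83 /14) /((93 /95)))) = 65577353 /110670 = 592.55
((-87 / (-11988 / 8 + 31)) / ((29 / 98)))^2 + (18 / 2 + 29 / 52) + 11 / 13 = 4678274413 / 447939700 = 10.44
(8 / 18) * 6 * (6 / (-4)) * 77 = -308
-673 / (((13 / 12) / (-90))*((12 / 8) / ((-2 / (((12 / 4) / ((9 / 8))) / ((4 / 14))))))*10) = -72684 / 91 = -798.73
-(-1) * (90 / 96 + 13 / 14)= 209 / 112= 1.87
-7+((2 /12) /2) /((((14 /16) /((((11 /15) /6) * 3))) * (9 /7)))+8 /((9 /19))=4016 /405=9.92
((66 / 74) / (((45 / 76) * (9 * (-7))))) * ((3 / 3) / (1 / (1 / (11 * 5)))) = -76 / 174825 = -0.00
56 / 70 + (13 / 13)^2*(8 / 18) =56 / 45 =1.24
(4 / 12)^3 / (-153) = -1 / 4131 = -0.00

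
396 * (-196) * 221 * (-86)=1475169696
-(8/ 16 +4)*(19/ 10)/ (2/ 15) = -513/ 8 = -64.12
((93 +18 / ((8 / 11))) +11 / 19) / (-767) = -8993 / 58292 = -0.15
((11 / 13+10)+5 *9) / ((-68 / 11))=-3993 / 442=-9.03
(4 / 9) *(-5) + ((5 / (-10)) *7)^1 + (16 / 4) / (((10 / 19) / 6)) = 3589 / 90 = 39.88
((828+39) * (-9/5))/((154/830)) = -647649/77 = -8411.03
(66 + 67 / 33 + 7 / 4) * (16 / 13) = 36844 / 429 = 85.88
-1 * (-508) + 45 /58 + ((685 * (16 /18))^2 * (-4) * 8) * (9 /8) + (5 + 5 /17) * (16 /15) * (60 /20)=-118435232387 /8874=-13346318.73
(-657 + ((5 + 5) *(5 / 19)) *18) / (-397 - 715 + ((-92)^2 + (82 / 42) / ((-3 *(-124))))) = -90486396 / 1091243435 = -0.08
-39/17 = -2.29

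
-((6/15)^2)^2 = -0.03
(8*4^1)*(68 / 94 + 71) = 107872 / 47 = 2295.15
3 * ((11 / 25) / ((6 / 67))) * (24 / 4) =2211 / 25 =88.44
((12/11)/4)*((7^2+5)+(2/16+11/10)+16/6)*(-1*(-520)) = 90311/11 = 8210.09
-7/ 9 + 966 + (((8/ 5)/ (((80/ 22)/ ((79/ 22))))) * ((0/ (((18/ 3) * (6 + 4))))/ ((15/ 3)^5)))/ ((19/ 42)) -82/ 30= 43312/ 45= 962.49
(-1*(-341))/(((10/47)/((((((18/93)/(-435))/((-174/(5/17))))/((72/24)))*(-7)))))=-3619/1286730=-0.00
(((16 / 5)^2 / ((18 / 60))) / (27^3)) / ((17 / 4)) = 2048 / 5019165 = 0.00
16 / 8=2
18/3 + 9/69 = 141/23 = 6.13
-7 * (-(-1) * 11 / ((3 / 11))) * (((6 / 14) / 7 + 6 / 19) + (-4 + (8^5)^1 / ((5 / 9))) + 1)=-11073551434 / 665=-16651957.04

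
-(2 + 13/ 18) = -49/ 18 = -2.72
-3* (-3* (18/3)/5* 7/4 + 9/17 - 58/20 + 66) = -14619/85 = -171.99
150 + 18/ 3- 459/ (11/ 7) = -1497/ 11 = -136.09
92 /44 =23 /11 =2.09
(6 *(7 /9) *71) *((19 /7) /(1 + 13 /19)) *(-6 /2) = -25631 /16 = -1601.94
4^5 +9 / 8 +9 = 8273 / 8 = 1034.12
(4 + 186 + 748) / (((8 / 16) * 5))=375.20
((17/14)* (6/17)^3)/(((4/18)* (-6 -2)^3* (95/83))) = -20169/49199360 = -0.00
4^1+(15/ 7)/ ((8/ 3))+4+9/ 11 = 5927/ 616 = 9.62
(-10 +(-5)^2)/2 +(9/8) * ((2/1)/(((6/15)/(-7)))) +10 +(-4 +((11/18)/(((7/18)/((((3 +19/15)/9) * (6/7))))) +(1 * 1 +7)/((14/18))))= -263731/17640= -14.95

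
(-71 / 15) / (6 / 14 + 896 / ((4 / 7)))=-497 / 164685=-0.00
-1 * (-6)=6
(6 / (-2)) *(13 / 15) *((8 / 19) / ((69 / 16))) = -1664 / 6555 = -0.25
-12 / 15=-0.80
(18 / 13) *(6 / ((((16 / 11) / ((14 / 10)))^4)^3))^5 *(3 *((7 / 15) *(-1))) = -2368047084899230267512845302617640057998827138548843917970869745934933507273680897250342901393684302164686951532547709 / 1556440783691918371770196199449532764612781920967720960000000000000000000000000000000000000000000000000000000000000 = -1521.45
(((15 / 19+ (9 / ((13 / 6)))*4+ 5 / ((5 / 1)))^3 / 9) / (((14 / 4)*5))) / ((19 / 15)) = 187896326672 / 6012619977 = 31.25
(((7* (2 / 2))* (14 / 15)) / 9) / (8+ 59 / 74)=0.08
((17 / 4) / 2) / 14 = 17 / 112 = 0.15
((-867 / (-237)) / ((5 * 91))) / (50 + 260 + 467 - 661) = 289 / 4169620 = 0.00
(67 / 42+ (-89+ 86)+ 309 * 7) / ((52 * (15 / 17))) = 1543379 / 32760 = 47.11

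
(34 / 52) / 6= 17 / 156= 0.11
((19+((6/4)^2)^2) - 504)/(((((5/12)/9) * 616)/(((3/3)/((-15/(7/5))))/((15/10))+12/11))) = -4189443/242000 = -17.31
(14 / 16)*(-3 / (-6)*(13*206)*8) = 9373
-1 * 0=0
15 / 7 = 2.14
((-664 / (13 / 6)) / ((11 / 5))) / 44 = -4980 / 1573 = -3.17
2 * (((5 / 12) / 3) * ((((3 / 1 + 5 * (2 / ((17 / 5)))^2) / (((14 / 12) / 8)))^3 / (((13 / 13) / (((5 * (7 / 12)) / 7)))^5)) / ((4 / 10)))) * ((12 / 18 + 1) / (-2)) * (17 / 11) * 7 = -997850727734375 / 371937220578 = -2682.85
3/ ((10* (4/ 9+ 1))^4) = 19683/ 285610000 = 0.00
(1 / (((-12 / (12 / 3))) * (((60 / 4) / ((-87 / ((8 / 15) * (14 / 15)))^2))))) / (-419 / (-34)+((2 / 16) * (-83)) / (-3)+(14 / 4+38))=-11.85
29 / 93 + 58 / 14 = 2900 / 651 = 4.45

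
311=311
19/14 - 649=-9067/14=-647.64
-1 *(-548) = 548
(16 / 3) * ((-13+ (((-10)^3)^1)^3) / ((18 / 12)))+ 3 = -32000000389 / 9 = -3555555598.78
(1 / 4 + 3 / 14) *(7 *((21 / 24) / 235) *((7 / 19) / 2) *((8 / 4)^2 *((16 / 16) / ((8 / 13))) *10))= 8281 / 57152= 0.14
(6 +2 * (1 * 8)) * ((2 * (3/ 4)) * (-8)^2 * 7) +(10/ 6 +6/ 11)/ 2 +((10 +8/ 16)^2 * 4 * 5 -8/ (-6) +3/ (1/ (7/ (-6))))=560602/ 33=16987.94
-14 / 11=-1.27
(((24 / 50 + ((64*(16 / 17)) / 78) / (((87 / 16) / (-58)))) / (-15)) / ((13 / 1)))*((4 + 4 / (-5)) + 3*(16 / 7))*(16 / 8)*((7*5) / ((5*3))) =271555328 / 145445625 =1.87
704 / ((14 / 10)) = 3520 / 7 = 502.86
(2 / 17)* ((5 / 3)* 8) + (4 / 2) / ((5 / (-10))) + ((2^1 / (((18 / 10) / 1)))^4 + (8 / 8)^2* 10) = 1014182 / 111537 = 9.09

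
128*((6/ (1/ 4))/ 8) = 384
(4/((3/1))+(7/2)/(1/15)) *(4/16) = 323/24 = 13.46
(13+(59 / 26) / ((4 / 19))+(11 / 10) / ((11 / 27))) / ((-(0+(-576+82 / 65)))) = 13769 / 298864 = 0.05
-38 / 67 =-0.57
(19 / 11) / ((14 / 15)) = 285 / 154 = 1.85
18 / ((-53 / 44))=-14.94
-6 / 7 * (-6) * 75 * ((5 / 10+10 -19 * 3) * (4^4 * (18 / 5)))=-115706880 / 7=-16529554.29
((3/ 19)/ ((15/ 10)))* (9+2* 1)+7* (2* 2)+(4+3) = 687/ 19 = 36.16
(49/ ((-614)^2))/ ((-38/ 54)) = -1323/ 7162924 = -0.00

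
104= 104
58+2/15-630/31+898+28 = 448172/465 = 963.81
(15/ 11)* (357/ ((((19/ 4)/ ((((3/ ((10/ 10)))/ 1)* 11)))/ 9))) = 578340/ 19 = 30438.95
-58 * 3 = -174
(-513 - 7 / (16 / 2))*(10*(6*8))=-246660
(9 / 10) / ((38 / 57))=1.35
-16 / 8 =-2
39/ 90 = 13/ 30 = 0.43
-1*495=-495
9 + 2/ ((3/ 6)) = 13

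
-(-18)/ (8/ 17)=153/ 4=38.25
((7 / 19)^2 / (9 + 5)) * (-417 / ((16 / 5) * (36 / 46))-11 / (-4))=-110047 / 69312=-1.59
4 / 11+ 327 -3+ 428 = 8276 / 11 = 752.36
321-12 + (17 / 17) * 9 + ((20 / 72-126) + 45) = 237.28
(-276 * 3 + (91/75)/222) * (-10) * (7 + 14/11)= 1254535919/18315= 68497.73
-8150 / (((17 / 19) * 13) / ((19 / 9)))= -2942150 / 1989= -1479.21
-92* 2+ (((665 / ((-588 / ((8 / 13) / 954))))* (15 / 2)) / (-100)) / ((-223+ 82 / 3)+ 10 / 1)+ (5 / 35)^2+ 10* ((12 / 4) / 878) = -36444772739587 / 198128184072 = -183.95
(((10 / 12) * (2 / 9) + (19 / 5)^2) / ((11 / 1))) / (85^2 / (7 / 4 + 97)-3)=0.02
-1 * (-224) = 224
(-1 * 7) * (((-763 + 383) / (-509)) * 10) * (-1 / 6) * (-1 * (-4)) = 53200 / 1527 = 34.84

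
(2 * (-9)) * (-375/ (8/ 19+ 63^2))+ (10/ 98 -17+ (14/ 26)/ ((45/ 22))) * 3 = -34736914696/ 720628545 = -48.20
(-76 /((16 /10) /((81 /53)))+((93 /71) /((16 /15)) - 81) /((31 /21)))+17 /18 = -2111327789 /16798032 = -125.69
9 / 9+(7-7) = 1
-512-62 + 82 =-492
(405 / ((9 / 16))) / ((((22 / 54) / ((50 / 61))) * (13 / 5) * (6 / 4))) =3240000 / 8723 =371.43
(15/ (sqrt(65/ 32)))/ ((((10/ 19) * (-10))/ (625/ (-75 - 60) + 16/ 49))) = 108167 * sqrt(130)/ 143325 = 8.60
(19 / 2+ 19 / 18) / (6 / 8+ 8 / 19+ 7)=1.29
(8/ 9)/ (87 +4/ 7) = 56/ 5517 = 0.01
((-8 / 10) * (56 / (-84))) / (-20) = -2 / 75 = -0.03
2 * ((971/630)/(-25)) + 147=1156654/7875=146.88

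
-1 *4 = -4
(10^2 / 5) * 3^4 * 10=16200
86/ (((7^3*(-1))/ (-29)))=2494/ 343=7.27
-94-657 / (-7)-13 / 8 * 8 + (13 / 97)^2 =-864445 / 65863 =-13.12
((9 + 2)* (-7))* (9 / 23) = -693 / 23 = -30.13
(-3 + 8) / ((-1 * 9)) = -0.56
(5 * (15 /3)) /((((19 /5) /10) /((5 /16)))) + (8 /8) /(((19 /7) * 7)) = 20.61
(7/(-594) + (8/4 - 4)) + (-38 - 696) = -437191/594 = -736.01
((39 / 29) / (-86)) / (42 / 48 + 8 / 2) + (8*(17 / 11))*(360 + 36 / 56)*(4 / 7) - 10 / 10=2546.92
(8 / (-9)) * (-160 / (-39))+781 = 272851 / 351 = 777.35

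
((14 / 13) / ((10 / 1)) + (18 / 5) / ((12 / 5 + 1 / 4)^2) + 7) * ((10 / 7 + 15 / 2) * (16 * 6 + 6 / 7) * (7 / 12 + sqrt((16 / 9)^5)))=3054720691675 / 96623982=31614.52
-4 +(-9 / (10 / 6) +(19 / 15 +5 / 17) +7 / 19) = -36196 / 4845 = -7.47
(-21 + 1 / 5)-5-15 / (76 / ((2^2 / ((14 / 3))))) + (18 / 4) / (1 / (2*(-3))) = -70449 / 1330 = -52.97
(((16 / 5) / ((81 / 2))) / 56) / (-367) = -4 / 1040445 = -0.00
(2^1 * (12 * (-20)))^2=230400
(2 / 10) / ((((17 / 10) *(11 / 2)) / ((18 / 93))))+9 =52197 / 5797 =9.00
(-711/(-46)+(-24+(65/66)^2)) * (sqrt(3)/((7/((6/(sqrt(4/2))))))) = -108397 * sqrt(6)/33396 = -7.95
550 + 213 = 763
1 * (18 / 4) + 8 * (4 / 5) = 109 / 10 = 10.90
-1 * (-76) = 76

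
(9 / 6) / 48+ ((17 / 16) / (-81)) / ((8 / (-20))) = 83 / 1296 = 0.06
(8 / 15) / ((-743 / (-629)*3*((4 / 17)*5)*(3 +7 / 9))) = 629 / 18575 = 0.03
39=39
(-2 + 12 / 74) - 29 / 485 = -34053 / 17945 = -1.90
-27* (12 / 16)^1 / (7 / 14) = -81 / 2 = -40.50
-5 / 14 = -0.36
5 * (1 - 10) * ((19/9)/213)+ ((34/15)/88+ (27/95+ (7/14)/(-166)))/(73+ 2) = -1224631997/2771183250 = -0.44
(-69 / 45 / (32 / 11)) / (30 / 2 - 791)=0.00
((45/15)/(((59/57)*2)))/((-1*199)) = -171/23482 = -0.01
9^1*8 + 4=76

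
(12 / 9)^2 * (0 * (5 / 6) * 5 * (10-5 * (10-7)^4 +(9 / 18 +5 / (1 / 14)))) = 0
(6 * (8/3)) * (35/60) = 28/3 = 9.33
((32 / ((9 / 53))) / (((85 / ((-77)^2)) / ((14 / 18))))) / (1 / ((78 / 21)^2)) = 971082112 / 6885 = 141043.15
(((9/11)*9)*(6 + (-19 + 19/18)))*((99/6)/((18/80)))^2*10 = -4730000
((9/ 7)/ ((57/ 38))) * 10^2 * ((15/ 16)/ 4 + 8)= 39525/ 56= 705.80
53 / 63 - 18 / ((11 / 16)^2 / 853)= -247622899 / 7623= -32483.65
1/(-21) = -1/21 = -0.05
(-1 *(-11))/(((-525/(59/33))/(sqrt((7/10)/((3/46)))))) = -59 *sqrt(2415)/23625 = -0.12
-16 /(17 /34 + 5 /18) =-144 /7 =-20.57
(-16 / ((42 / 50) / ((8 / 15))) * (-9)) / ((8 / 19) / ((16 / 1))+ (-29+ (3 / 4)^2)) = -194560 / 60459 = -3.22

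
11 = 11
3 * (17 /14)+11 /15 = 919 /210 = 4.38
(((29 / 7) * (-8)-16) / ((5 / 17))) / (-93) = 5848 / 3255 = 1.80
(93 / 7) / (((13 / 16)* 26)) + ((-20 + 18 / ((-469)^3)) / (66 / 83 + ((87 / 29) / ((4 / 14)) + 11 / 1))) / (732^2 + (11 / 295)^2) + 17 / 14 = 853194620150274568556619 / 462889315480066707400714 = 1.84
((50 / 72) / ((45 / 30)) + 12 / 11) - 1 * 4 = -1453 / 594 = -2.45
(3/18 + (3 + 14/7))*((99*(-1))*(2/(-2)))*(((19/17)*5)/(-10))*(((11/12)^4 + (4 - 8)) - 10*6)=8503447777/470016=18091.83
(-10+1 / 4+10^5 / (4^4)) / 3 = 3047 / 24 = 126.96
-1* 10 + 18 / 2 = -1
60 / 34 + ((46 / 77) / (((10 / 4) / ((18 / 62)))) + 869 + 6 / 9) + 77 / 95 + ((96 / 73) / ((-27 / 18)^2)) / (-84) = 2209318538864 / 2532738285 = 872.30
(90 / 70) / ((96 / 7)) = 3 / 32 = 0.09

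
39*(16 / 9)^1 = 208 / 3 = 69.33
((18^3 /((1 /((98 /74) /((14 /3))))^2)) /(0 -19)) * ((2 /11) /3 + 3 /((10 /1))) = -12752397 /1430605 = -8.91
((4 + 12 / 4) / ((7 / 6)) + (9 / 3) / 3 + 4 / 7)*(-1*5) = -265 / 7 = -37.86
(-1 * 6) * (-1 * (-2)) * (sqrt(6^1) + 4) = -48 - 12 * sqrt(6) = -77.39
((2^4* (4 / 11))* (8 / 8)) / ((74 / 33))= 96 / 37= 2.59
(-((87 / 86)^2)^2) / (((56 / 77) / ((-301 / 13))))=4411311597 / 132299648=33.34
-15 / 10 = -3 / 2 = -1.50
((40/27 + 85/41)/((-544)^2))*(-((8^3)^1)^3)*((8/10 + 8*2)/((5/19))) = -54877749248/533205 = -102920.55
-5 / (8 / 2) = -5 / 4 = -1.25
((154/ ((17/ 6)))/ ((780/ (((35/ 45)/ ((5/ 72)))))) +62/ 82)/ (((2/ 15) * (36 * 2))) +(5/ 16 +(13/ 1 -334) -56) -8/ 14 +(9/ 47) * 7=-375.76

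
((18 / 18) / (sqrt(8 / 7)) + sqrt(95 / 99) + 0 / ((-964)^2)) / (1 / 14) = 7*sqrt(14) / 2 + 14*sqrt(1045) / 33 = 26.81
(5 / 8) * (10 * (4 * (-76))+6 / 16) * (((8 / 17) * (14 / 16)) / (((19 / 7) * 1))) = -5957665 / 20672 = -288.20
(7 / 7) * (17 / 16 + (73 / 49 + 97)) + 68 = 131361 / 784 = 167.55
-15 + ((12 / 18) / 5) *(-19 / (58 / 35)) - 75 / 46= -72673 / 4002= -18.16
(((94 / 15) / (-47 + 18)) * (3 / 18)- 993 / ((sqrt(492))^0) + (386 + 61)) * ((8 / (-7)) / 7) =5700616 / 63945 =89.15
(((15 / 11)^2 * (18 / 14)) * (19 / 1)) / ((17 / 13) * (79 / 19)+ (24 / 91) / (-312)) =123543225 / 14785474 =8.36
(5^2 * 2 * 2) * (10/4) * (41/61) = 10250/61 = 168.03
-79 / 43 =-1.84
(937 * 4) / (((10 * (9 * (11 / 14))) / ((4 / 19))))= 104944 / 9405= 11.16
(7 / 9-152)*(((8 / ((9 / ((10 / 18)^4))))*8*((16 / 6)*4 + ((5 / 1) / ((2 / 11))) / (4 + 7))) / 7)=-2150380000 / 11160261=-192.68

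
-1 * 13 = -13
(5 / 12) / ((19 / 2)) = 5 / 114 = 0.04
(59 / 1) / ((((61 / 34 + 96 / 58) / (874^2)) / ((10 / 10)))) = 2338827496 / 179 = 13066075.40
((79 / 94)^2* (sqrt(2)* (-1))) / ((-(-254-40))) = -6241* sqrt(2) / 2597784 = -0.00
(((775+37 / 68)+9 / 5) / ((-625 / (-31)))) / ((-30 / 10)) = -2731069 / 212500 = -12.85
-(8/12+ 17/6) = -7/2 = -3.50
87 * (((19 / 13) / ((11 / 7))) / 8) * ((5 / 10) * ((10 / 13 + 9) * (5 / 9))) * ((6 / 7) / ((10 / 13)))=69977 / 2288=30.58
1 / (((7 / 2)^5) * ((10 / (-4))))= -64 / 84035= -0.00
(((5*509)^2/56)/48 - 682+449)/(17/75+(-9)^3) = -146268025/48973568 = -2.99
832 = 832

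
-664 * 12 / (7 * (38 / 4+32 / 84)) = -576 / 5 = -115.20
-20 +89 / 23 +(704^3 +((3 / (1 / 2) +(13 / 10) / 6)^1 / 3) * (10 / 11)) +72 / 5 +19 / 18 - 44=1324127192488 / 3795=348913621.21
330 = 330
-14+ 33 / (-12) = -67 / 4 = -16.75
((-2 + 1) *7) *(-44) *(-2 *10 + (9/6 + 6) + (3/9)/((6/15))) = -3593.33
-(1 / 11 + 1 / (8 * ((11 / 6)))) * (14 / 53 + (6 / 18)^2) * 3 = -1253 / 6996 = -0.18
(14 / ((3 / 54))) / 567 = 4 / 9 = 0.44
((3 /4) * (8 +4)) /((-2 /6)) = -27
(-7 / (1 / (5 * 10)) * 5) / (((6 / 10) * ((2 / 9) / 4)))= -52500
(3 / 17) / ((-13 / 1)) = -3 / 221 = -0.01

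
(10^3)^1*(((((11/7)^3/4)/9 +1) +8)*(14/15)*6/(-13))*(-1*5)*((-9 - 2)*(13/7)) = -1237093000/3087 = -400742.79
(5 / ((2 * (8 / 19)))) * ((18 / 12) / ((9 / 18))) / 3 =95 / 16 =5.94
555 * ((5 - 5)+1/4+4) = 9435/4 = 2358.75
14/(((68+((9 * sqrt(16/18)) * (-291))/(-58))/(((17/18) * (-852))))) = -966362824/3546789+142602222 * sqrt(2)/1182263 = -101.88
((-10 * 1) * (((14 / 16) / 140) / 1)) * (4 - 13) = 9 / 16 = 0.56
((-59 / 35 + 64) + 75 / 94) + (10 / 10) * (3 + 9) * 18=918279 / 3290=279.11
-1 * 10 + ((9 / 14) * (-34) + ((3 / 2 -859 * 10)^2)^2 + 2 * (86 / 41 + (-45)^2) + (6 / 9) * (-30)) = 24984528577959897903 / 4592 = 5440881658963392.40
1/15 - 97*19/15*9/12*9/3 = -16583/60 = -276.38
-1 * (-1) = 1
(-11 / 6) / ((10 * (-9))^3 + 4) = 11 / 4373976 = 0.00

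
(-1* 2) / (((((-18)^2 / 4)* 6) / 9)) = -1 / 27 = -0.04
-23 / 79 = -0.29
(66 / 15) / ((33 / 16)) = 2.13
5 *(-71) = -355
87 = 87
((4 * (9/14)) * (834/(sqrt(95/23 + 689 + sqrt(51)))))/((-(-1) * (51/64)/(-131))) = -41953536 * sqrt(23)/(119 * sqrt(23 * sqrt(51) + 15942)) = -13322.58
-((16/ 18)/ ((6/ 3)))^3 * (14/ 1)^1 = -896/ 729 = -1.23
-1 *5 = -5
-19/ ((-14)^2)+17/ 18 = 0.85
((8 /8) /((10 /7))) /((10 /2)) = 7 /50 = 0.14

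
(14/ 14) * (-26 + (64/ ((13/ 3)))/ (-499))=-168854/ 6487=-26.03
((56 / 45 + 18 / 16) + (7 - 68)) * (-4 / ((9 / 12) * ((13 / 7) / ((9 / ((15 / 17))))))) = 5023466 / 2925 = 1717.42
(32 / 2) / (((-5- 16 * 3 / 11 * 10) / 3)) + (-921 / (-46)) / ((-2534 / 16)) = -17357388 / 15590435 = -1.11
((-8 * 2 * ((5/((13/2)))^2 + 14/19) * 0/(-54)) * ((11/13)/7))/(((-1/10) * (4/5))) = 0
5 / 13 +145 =1890 / 13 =145.38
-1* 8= -8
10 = 10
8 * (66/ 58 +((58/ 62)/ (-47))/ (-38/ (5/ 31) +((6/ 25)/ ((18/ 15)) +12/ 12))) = 112710274/ 12380129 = 9.10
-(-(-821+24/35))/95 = -28711/3325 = -8.63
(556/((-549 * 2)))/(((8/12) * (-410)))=139/75030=0.00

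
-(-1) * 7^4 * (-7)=-16807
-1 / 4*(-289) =289 / 4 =72.25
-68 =-68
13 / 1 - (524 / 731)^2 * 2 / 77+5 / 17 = 546447914 / 41145797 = 13.28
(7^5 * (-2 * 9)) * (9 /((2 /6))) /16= -4084101 /8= -510512.62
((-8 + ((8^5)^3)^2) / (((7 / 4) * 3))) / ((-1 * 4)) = -58949525680256203566624960.00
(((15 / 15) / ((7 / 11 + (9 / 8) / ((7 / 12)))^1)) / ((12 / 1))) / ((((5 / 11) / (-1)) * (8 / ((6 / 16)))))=-847 / 252800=-0.00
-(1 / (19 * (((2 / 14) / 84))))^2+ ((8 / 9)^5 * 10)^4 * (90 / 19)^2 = 57948799211616911153104 / 2851798070642983299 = 20320.09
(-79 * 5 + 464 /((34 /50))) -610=-5485 /17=-322.65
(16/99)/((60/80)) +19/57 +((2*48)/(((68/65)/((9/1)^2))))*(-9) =-337757509/5049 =-66895.92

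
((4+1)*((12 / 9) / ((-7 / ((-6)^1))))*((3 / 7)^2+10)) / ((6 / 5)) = 49900 / 1029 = 48.49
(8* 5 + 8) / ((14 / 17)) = 408 / 7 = 58.29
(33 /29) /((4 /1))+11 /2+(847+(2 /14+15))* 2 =1404817 /812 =1730.07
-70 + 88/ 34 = -1146/ 17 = -67.41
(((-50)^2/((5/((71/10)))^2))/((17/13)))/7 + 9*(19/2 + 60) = 279935/238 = 1176.20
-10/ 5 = -2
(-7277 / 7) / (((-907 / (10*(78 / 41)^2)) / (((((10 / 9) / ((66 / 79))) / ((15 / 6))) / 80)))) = 97155227 / 352198077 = 0.28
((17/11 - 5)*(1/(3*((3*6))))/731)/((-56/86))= 19/141372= 0.00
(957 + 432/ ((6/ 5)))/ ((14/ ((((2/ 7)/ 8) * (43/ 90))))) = 18877/ 11760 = 1.61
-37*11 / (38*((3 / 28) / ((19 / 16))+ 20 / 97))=-276353 / 7648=-36.13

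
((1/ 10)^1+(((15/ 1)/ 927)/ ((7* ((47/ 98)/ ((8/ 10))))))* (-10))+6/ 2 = 444613/ 145230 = 3.06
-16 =-16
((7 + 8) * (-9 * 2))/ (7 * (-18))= 15/ 7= 2.14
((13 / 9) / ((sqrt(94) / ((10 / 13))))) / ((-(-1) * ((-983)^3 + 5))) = -0.00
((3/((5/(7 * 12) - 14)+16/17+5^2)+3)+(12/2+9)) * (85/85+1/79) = 25020000/1353823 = 18.48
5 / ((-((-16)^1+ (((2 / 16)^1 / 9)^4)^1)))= 26873856 / 85996339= 0.31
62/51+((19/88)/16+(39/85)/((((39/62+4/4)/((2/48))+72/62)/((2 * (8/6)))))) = 452237/359040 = 1.26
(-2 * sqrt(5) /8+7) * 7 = 49- 7 * sqrt(5) /4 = 45.09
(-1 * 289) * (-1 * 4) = 1156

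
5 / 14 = 0.36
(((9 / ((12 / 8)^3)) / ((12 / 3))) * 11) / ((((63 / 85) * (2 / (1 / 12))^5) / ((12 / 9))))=935 / 564350976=0.00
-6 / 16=-3 / 8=-0.38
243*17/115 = 4131/115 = 35.92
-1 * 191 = -191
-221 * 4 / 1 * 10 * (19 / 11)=-15269.09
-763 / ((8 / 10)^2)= -19075 / 16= -1192.19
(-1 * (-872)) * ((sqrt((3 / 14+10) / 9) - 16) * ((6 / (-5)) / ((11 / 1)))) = 83712 / 55 - 872 * sqrt(2002) / 385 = 1420.69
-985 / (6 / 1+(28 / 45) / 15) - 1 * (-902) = 3013481 / 4078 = 738.96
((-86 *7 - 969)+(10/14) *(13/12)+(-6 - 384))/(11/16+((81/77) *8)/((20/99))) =-3293180/71139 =-46.29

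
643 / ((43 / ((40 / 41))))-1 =23957 / 1763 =13.59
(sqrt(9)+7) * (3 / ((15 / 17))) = 34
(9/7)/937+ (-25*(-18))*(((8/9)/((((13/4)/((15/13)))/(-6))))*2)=-1888990479/1108471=-1704.14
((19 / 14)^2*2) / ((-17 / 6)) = -1083 / 833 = -1.30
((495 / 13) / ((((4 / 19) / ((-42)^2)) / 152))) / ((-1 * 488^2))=-78804495 / 386984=-203.64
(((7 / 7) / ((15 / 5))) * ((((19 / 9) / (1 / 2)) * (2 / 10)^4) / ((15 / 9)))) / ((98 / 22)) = 418 / 1378125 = 0.00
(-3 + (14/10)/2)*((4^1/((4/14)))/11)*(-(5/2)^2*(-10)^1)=-4025/22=-182.95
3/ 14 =0.21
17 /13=1.31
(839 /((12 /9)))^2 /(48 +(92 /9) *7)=57017601 /17216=3311.90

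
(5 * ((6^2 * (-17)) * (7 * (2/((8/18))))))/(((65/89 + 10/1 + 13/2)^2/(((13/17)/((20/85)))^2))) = -64516188555/18812978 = -3429.34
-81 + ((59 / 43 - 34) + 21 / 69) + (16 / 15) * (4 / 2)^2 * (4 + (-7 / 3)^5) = -282162565 / 720981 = -391.36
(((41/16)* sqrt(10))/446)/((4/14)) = 287* sqrt(10)/14272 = 0.06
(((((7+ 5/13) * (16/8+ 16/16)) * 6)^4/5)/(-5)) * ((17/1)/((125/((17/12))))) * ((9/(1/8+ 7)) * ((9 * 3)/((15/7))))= -324670881722793984/8479046875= -38290964.36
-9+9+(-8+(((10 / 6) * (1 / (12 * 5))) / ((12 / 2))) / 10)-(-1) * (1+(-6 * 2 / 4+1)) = -19439 / 2160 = -9.00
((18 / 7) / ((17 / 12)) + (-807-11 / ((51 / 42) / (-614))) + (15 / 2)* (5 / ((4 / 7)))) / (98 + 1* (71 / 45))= 206598375 / 4265912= 48.43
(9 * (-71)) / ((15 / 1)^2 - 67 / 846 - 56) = -540594 / 142907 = -3.78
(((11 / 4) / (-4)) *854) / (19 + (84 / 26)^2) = -793793 / 39800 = -19.94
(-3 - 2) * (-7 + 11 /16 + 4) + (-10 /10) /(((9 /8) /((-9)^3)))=659.56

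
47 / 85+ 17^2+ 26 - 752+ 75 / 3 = -34973 / 85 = -411.45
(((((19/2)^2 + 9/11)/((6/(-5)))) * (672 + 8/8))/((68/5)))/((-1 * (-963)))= -67417775/17287776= -3.90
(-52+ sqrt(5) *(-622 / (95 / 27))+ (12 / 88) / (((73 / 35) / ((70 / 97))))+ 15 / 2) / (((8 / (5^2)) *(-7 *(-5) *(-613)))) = 34624745 / 5347684496+ 8397 *sqrt(5) / 326116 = 0.06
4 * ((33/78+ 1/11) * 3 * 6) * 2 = 10584/143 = 74.01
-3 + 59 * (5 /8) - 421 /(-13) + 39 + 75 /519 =1896431 /17992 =105.40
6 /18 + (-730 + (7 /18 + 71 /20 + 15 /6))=-130181 /180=-723.23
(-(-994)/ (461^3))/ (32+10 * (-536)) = -0.00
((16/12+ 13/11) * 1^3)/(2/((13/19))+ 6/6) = 1079/1683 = 0.64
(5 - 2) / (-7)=-3 / 7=-0.43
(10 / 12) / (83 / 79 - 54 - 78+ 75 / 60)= -0.01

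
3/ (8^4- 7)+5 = 6816/ 1363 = 5.00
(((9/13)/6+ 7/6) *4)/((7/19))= 3800/273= 13.92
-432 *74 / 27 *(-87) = 103008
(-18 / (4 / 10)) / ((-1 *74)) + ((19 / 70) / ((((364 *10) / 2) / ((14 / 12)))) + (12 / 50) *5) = 7306183 / 4040400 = 1.81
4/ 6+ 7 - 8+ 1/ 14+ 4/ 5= 113/ 210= 0.54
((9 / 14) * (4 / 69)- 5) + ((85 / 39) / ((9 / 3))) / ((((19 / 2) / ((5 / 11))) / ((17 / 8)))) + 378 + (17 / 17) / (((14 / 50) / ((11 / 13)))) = 5923243433 / 15747732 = 376.13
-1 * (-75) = 75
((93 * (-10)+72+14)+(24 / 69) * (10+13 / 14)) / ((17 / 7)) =-135272 / 391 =-345.96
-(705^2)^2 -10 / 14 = -1729236954380 / 7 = -247033850625.71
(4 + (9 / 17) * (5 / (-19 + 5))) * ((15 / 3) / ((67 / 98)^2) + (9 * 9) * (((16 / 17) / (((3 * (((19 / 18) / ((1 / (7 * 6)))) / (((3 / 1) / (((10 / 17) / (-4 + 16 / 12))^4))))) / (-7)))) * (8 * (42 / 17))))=-346977203148314 / 906216875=-382885.39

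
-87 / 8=-10.88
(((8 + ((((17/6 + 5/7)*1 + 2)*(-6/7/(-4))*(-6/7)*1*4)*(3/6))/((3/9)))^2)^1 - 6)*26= -7469410/117649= -63.49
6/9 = 0.67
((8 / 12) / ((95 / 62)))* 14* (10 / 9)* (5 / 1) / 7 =2480 / 513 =4.83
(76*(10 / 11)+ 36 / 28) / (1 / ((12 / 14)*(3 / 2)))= 48771 / 539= 90.48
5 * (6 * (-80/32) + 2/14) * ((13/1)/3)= -6760/21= -321.90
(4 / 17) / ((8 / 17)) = 1 / 2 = 0.50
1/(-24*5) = -1/120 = -0.01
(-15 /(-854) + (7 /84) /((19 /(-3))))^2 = 20449 /1053132304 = 0.00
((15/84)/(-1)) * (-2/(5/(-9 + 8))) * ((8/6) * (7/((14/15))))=-5/7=-0.71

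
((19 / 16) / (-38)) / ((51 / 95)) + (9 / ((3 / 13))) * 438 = 27877729 / 1632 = 17081.94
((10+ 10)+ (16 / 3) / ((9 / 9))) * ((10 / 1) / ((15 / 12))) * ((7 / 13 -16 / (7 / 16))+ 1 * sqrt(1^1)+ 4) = -1716992 / 273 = -6289.35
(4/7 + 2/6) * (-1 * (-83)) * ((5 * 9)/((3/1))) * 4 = 31540/7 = 4505.71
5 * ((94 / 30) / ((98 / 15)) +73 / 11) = 38355 / 1078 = 35.58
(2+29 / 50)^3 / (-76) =-2146689 / 9500000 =-0.23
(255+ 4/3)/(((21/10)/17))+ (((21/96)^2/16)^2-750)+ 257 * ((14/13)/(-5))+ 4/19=26523402682662349/20885620654080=1269.94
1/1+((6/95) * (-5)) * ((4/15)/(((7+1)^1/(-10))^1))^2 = 55/57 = 0.96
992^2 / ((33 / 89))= 87581696 / 33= 2653990.79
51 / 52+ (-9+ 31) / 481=1975 / 1924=1.03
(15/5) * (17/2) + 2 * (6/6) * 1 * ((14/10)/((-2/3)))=213/10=21.30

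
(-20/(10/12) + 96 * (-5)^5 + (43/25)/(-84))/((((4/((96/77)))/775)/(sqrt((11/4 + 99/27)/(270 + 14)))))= -1775596703 * sqrt(16401)/20874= -10893659.97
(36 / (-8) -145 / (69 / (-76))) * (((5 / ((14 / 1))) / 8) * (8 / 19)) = 107095 / 36708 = 2.92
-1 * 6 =-6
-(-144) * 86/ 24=516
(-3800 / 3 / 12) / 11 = -950 / 99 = -9.60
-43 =-43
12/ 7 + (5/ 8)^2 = 943/ 448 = 2.10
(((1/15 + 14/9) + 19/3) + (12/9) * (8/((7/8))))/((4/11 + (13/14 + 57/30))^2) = 26875310/13593969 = 1.98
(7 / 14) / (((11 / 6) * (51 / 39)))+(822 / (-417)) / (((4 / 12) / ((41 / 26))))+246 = 80044950 / 337909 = 236.88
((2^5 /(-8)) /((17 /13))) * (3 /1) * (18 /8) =-351 /17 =-20.65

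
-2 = -2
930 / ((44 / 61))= 28365 / 22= 1289.32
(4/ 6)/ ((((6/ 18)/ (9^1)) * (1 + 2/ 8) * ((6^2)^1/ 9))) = 18/ 5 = 3.60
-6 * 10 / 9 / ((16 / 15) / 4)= -25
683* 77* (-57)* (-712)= 2134353144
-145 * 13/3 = -1885/3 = -628.33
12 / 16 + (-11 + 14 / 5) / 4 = -13 / 10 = -1.30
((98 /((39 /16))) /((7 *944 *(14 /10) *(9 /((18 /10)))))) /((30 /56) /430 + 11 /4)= 4816 /15244125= 0.00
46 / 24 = 23 / 12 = 1.92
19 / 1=19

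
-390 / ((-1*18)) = 65 / 3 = 21.67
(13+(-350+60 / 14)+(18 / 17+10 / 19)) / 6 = -249561 / 4522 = -55.19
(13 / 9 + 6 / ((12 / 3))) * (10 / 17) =265 / 153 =1.73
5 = 5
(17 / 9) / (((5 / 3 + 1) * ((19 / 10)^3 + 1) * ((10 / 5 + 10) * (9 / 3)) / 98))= 104125 / 424386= 0.25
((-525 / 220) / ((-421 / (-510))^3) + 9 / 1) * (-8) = -31241111112 / 820803071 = -38.06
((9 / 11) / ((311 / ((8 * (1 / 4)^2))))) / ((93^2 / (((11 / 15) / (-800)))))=-1 / 7172904000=-0.00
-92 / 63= -1.46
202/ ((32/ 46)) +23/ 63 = 290.74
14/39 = 0.36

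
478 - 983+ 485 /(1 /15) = 6770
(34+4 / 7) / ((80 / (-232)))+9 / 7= -3464 / 35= -98.97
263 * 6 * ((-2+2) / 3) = 0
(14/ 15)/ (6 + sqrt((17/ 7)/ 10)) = 0.14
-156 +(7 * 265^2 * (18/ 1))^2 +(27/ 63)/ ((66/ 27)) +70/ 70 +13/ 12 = 72343007095447943/ 924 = 78293297722346.26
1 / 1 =1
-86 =-86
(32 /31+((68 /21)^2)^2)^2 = 447622614344418304 /36347767845921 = 12315.00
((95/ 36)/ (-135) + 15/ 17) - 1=-0.14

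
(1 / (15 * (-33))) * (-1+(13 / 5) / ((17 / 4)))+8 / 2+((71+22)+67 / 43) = 5403493 / 54825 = 98.56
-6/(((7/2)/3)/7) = -36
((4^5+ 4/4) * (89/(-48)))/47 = -91225/2256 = -40.44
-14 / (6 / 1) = -7 / 3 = -2.33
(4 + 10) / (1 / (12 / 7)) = 24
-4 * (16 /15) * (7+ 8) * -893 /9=57152 /9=6350.22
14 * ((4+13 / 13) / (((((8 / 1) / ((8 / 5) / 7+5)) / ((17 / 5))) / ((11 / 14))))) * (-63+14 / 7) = -2087481 / 280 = -7455.29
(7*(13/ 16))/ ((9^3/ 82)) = 3731/ 5832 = 0.64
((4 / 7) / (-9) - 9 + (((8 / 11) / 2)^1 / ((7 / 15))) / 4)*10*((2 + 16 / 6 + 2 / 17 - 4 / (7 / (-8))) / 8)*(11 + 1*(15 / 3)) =-58650400 / 35343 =-1659.46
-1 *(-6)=6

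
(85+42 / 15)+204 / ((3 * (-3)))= 65.13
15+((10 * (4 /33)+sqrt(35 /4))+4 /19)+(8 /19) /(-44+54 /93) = sqrt(35) /2+6925789 /421971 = 19.37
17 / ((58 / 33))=561 / 58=9.67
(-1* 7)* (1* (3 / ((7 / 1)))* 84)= -252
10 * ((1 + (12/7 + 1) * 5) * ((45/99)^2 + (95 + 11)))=15475.82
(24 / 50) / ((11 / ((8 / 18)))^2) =64 / 81675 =0.00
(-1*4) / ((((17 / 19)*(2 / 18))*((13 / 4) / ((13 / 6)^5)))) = -542659 / 918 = -591.13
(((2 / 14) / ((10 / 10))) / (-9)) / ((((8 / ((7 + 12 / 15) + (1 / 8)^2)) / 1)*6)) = -2501 / 967680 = -0.00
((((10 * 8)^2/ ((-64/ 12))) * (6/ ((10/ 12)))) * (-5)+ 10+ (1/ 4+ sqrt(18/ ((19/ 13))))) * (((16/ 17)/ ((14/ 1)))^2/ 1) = 192 * sqrt(494)/ 269059+ 2765456/ 14161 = 195.30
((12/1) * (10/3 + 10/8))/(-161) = -55/161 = -0.34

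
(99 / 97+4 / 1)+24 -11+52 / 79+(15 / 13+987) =1006.83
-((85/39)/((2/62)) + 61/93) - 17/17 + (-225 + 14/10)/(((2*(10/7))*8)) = -79.00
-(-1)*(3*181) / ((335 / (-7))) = -3801 / 335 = -11.35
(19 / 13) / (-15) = -19 / 195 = -0.10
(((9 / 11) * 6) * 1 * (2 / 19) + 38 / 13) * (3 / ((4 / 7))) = 98133 / 5434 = 18.06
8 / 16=1 / 2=0.50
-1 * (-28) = 28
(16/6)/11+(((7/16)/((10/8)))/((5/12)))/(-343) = 9701/40425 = 0.24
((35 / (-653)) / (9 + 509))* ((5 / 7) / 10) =-5 / 676508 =-0.00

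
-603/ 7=-86.14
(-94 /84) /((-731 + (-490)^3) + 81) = 47 /4941285300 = 0.00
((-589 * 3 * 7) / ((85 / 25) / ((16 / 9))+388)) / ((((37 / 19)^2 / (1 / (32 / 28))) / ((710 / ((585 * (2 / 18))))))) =-44384177460 / 555141821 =-79.95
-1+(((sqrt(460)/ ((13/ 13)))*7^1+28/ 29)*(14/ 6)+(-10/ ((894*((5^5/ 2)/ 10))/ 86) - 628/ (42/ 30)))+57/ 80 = -27017359129/ 60494000+98*sqrt(115)/ 3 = -96.30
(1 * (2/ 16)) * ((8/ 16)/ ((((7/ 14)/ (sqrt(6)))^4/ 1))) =36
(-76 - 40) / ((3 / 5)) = -193.33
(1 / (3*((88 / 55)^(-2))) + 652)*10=97928 / 15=6528.53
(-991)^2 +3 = 982084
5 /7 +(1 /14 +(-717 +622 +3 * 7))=-1025 /14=-73.21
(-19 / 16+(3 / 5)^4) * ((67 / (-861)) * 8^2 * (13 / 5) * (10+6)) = 589715776 / 2690625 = 219.17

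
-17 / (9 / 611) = -1154.11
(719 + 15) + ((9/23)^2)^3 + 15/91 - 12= 9728522878544/13471265899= 722.17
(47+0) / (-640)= -47 / 640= -0.07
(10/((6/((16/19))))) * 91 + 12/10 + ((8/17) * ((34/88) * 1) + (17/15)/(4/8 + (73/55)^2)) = 5559443606/42896205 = 129.60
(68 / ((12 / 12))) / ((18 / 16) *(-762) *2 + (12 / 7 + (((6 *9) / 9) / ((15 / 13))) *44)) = -4760 / 103879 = -0.05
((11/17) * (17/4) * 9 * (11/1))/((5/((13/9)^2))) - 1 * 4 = 19729/180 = 109.61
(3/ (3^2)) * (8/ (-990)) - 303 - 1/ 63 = -3149878/ 10395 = -303.02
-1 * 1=-1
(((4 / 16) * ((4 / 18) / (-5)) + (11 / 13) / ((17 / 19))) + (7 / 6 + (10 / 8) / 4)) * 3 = 384077 / 53040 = 7.24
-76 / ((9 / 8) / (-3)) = 608 / 3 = 202.67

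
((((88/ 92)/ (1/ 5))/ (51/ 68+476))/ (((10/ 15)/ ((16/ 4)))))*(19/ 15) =3344/ 43861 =0.08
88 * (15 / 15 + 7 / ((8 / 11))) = 935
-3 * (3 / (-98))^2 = -27 / 9604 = -0.00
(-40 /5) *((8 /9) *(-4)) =256 /9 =28.44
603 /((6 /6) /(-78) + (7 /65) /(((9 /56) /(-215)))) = -141102 /33715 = -4.19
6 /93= 0.06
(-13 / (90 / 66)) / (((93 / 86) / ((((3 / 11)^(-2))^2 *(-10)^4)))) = -360110036000 / 22599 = -15934777.47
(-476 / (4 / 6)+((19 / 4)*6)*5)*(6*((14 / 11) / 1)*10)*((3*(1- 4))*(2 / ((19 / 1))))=8641080 / 209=41344.88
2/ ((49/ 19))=38/ 49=0.78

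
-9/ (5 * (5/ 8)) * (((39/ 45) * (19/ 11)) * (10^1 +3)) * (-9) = 504.42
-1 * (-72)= 72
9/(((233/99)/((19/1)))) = 16929/233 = 72.66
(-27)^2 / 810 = 9 / 10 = 0.90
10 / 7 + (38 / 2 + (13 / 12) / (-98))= 24011 / 1176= 20.42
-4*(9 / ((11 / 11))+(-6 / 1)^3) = 828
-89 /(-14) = 89 /14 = 6.36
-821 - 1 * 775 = -1596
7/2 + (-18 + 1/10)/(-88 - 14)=3749/1020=3.68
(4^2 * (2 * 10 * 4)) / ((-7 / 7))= -1280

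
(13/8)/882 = 13/7056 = 0.00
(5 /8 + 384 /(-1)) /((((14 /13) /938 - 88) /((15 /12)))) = 13356785 /2452704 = 5.45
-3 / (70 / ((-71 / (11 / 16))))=1704 / 385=4.43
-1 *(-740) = 740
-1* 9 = -9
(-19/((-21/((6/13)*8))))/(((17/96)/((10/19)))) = 15360/1547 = 9.93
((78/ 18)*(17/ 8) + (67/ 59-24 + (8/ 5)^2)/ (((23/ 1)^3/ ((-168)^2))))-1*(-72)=34.11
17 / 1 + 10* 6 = 77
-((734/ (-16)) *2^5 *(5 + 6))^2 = -260757904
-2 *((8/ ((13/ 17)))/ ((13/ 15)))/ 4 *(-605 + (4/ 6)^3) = 5551180/ 1521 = 3649.69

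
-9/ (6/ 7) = -21/ 2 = -10.50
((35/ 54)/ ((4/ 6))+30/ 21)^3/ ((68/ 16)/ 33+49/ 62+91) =75512787625/ 501604950672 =0.15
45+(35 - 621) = -541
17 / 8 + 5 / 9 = 193 / 72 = 2.68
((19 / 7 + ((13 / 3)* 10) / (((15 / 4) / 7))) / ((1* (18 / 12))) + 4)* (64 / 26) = 361280 / 2457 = 147.04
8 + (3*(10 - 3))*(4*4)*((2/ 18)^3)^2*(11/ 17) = 24093224/ 3011499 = 8.00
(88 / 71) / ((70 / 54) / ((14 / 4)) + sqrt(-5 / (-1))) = -4752 / 50339 + 64152 * sqrt(5) / 251695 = 0.48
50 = 50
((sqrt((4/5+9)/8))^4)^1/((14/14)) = 2401/1600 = 1.50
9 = 9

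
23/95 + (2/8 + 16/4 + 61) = 24887/380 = 65.49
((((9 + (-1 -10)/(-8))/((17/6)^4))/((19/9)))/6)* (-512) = -10326528/1586899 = -6.51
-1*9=-9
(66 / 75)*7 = 154 / 25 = 6.16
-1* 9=-9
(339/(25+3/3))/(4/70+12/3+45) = 11865/44642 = 0.27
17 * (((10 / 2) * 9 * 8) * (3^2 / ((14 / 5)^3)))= 860625 / 343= 2509.11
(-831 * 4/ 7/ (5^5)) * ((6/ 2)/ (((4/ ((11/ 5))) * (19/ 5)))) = -27423/ 415625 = -0.07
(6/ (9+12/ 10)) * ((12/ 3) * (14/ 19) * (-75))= -42000/ 323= -130.03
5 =5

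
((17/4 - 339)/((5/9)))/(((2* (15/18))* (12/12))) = -36153/100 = -361.53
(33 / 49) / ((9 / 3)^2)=11 / 147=0.07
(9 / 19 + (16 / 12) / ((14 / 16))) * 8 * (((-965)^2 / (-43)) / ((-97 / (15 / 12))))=7421863250 / 1664229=4459.64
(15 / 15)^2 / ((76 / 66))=33 / 38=0.87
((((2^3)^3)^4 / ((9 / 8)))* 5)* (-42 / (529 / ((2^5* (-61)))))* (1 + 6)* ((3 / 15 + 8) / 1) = 4311809615114272768 / 1587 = 2716956279215042.70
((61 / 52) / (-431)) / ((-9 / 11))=0.00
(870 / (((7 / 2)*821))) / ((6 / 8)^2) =9280 / 17241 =0.54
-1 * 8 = -8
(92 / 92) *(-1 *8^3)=-512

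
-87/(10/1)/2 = -87/20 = -4.35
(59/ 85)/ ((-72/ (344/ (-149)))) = 2537/ 113985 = 0.02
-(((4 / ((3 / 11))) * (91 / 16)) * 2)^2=-1002001 / 36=-27833.36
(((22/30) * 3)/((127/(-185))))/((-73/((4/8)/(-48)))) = -407/890016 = -0.00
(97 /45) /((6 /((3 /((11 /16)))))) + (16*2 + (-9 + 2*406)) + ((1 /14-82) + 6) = 5271229 /6930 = 760.64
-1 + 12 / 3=3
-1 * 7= -7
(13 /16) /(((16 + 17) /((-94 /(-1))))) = 611 /264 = 2.31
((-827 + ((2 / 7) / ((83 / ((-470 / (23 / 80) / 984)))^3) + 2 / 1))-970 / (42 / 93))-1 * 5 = -269857827226475631835 / 90621481848491601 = -2977.86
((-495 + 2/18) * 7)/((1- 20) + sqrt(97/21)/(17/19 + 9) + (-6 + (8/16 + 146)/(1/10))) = -3702569579520/1539075651383 + 111367816 * sqrt(2037)/13851680862447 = -2.41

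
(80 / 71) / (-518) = -0.00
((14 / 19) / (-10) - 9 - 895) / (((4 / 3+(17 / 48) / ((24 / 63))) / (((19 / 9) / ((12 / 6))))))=-1832256 / 4345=-421.69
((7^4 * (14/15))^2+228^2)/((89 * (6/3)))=570798698/20025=28504.30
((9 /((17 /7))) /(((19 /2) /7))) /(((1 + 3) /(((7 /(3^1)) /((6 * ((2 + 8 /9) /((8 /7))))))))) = 441 /4199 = 0.11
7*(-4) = -28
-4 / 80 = -0.05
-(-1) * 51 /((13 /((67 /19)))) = 3417 /247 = 13.83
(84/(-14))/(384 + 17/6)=-36/2321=-0.02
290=290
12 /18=2 /3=0.67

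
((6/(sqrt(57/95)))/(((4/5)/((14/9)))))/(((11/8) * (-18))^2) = 560 * sqrt(15)/88209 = 0.02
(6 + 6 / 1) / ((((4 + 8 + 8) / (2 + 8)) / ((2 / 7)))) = 12 / 7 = 1.71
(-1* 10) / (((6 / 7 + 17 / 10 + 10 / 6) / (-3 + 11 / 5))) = 1680 / 887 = 1.89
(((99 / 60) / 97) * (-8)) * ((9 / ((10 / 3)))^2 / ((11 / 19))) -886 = -21527053 / 24250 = -887.71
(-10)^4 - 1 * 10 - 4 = 9986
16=16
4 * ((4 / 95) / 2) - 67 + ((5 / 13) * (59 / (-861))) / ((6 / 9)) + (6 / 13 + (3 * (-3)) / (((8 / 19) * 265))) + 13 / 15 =-29624617333 / 450854040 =-65.71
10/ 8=5/ 4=1.25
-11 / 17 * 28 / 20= -77 / 85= -0.91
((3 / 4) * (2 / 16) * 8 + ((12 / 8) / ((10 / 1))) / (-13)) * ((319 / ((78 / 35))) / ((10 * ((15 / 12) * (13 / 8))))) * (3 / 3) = 285824 / 54925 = 5.20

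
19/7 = 2.71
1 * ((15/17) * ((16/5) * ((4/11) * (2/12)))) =32/187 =0.17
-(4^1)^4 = -256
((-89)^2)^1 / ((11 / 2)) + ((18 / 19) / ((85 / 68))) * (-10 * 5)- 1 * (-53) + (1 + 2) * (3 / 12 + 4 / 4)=1219755 / 836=1459.04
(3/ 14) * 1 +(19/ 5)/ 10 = 104/ 175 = 0.59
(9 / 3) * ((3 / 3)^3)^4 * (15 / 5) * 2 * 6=108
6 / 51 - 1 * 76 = -1290 / 17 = -75.88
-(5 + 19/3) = -34/3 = -11.33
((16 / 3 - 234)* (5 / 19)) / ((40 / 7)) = -2401 / 228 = -10.53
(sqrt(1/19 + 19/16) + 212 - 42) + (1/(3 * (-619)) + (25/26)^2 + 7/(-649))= sqrt(7163)/76 + 139244799137/814710468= 172.03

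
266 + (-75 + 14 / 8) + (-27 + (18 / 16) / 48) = 21219 / 128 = 165.77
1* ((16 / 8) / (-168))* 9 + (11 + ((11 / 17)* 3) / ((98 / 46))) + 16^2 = 892323 / 3332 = 267.80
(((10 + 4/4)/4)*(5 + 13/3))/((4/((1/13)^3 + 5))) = 140987/4394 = 32.09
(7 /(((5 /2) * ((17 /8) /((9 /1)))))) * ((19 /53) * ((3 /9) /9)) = 2128 /13515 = 0.16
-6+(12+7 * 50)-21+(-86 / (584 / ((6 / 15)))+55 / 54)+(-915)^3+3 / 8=-60396212868379 / 78840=-766060538.67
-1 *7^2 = -49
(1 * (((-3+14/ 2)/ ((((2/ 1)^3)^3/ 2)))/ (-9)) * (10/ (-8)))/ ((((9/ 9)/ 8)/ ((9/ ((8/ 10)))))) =25/ 128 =0.20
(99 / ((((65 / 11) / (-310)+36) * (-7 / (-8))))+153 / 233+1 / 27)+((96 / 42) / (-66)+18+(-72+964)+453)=1366.80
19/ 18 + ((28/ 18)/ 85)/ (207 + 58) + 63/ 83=61067599/ 33652350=1.81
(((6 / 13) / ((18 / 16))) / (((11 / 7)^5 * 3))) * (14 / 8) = 470596 / 18842967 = 0.02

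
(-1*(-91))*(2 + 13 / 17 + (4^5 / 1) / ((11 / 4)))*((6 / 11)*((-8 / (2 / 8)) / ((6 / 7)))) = -1429917216 / 2057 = -695146.92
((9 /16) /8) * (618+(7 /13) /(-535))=38683647 /890240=43.45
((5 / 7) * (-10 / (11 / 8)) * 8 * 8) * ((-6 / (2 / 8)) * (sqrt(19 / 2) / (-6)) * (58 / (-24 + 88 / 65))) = 3016000 * sqrt(38) / 1771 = 10497.95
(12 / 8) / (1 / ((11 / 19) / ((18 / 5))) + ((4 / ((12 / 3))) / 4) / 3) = 990 / 4159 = 0.24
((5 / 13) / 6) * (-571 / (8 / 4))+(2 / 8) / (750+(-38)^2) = -6263831 / 342264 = -18.30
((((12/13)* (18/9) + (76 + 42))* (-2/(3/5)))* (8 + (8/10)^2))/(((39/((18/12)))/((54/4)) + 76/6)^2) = -40888152/2522585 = -16.21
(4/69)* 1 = 4/69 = 0.06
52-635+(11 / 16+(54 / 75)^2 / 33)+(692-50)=6567353 / 110000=59.70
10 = 10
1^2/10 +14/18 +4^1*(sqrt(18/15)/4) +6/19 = sqrt(30)/5 +2041/1710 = 2.29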